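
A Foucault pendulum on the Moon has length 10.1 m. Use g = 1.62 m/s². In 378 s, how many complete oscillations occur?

24

T = 2π√(L/g) = 2π√(10.1/1.62) = 15.69 s.
Number of complete oscillations = ⌊378/15.69⌋ = ⌊24.09⌋ = 24.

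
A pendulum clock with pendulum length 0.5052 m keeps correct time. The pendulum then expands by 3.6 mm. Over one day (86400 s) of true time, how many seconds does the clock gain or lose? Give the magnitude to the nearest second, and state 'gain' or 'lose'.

T ∝ √L, so T'/T = √(0.50880/0.5052) = 1.00356.
In 86400 s of true time the clock registers 86400/1.00356 = 86093.8 s, so it loses 306 s.

lose 306 s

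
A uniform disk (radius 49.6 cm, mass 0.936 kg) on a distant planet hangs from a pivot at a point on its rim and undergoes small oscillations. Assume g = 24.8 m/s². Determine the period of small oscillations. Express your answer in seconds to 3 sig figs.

1.09 s

I_cm = ½mr² = 0.1151 kg·m². The pivot is at distance d = 0.496 m from the centre of mass.
By the parallel-axis theorem, I = I_cm + md² = 0.1151 + 0.2303 = 0.3454 kg·m².
T = 2π√(I/(mgd)) = 2π√(0.3454/(0.936 × 24.8 × 0.496)) = 1.09 s.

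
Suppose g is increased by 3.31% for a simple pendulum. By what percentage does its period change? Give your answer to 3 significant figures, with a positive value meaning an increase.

-1.62%

T ∝ 1/√g, so T'/T = 1/√(1.033) = 0.9838.
Percentage change in T = (0.9838 − 1) × 100% = -1.62%.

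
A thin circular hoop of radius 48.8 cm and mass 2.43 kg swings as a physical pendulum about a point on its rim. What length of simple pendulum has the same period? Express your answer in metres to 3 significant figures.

0.976 m

The equivalent simple-pendulum length is L_eq = I/(md), where I is about the pivot and d = 0.4880 m.
I_cm = mR² = 0.5787 kg·m², so I = I_cm + md² = 0.5787 + 0.5787 = 1.157 kg·m².
L_eq = 1.157/(2.43 × 0.4880) = 0.976 m.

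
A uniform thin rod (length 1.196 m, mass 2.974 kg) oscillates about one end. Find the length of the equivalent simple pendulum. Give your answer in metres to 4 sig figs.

The equivalent simple-pendulum length is L_eq = I/(md), where I is about the pivot and d = 0.59800 m.
I_cm = (1/12)mL² = 0.35450 kg·m², so I = I_cm + md² = 0.35450 + 1.0635 = 1.4180 kg·m².
L_eq = 1.4180/(2.974 × 0.59800) = 0.7973 m.

0.7973 m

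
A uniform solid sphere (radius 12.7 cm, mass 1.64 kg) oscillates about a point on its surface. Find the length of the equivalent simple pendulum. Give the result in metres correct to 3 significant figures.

0.178 m

The equivalent simple-pendulum length is L_eq = I/(md), where I is about the pivot and d = 0.1270 m.
I_cm = (2/5)mR² = 0.01058 kg·m², so I = I_cm + md² = 0.01058 + 0.02645 = 0.03703 kg·m².
L_eq = 0.03703/(1.64 × 0.1270) = 0.178 m.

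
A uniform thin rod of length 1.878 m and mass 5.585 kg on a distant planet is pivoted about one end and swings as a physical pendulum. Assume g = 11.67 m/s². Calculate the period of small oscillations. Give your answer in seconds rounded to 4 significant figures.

2.058 s

For a physical pendulum T = 2π√(I/(mgd)), with d = 0.93900 m from pivot to centre of mass.
I_cm = mL²/12 = 5.585 × 1.878²/12 = 1.6415 kg·m²; I = I_cm + md² = 1.6415 + 5.585 × 0.93900² = 6.5659 kg·m².
T = 2π√(6.5659/(5.585 × 11.67 × 0.93900)) = 2.058 s.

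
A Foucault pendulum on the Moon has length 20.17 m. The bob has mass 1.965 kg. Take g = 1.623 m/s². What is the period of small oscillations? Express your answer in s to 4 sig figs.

T = 2π√(L/g) = 2π√(20.17/1.623) = 2π × 3.5253 = 22.15 s.

22.15 s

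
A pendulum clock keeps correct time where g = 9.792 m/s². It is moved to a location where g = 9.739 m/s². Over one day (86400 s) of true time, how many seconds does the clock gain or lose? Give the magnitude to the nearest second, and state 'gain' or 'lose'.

The clock's period scales as T ∝ 1/√g, so T'/T = √(9.792/9.739) = 1.00272.
In 86400 s of true time the clock registers 86400/1.00272 = 86165.9 s, so it loses 234 s.

lose 234 s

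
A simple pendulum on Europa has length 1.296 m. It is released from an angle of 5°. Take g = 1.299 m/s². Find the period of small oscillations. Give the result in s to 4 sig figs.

T = 2π√(L/g) = 2π√(1.296/1.299) = 2π × 0.99884 = 6.276 s.

6.276 s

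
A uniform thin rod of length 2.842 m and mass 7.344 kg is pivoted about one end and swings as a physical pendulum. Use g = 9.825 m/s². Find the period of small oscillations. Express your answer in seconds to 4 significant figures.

For a physical pendulum T = 2π√(I/(mgd)), with d = 1.4210 m from pivot to centre of mass.
I_cm = mL²/12 = 7.344 × 2.842²/12 = 4.9431 kg·m²; I = I_cm + md² = 4.9431 + 7.344 × 1.4210² = 19.772 kg·m².
T = 2π√(19.772/(7.344 × 9.825 × 1.4210)) = 2.759 s.

2.759 s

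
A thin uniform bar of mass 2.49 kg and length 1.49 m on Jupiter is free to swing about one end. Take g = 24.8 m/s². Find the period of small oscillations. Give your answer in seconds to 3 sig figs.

For a physical pendulum T = 2π√(I/(mgd)), with d = 0.7450 m from pivot to centre of mass.
I_cm = mL²/12 = 2.49 × 1.49²/12 = 0.4607 kg·m²; I = I_cm + md² = 0.4607 + 2.49 × 0.7450² = 1.843 kg·m².
T = 2π√(1.843/(2.49 × 24.8 × 0.7450)) = 1.26 s.

1.26 s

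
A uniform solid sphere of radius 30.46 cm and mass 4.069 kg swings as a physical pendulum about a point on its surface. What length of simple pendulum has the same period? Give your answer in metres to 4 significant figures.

The equivalent simple-pendulum length is L_eq = I/(md), where I is about the pivot and d = 0.30460 m.
I_cm = (2/5)mR² = 0.15101 kg·m², so I = I_cm + md² = 0.15101 + 0.37753 = 0.52854 kg·m².
L_eq = 0.52854/(4.069 × 0.30460) = 0.4264 m.

0.4264 m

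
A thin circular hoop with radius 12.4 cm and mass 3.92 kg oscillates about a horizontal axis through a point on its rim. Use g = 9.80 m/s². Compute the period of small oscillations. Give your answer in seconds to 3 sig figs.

I_cm = mr² = 0.06027 kg·m². The pivot is at distance d = 0.124 m from the centre of mass.
By the parallel-axis theorem, I = I_cm + md² = 0.06027 + 0.06027 = 0.1205 kg·m².
T = 2π√(I/(mgd)) = 2π√(0.1205/(3.92 × 9.80 × 0.124)) = 1.000 s.

1.000 s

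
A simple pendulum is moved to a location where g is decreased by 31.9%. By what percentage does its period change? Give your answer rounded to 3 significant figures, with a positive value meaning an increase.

21.2%

T ∝ 1/√g, so T'/T = 1/√(0.6810) = 1.212.
Percentage change in T = (1.212 − 1) × 100% = 21.2%.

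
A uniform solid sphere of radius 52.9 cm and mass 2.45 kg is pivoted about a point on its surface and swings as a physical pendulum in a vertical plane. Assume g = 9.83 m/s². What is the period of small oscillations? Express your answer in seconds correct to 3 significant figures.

I_cm = (2/5)mr² = 0.2742 kg·m². The pivot is at distance d = 0.529 m from the centre of mass.
By the parallel-axis theorem, I = I_cm + md² = 0.2742 + 0.6856 = 0.9599 kg·m².
T = 2π√(I/(mgd)) = 2π√(0.9599/(2.45 × 9.83 × 0.529)) = 1.72 s.

1.72 s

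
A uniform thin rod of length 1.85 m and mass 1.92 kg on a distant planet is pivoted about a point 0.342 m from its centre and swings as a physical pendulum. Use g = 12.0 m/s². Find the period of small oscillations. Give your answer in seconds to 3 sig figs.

1.97 s

For a physical pendulum T = 2π√(I/(mgd)), with d = 0.3420 m from pivot to centre of mass.
I_cm = mL²/12 = 1.92 × 1.85²/12 = 0.5476 kg·m²; I = I_cm + md² = 0.5476 + 1.92 × 0.3420² = 0.7722 kg·m².
T = 2π√(0.7722/(1.92 × 12.0 × 0.3420)) = 1.97 s.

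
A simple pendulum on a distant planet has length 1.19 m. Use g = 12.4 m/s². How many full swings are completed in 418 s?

214

T = 2π√(L/g) = 2π√(1.19/12.4) = 1.946 s.
Number of complete oscillations = ⌊418/1.946⌋ = ⌊214.8⌋ = 214.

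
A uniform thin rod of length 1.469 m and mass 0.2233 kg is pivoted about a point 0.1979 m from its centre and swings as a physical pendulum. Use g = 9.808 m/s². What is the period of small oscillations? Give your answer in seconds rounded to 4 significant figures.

2.110 s

For a physical pendulum T = 2π√(I/(mgd)), with d = 0.19790 m from pivot to centre of mass.
I_cm = mL²/12 = 0.2233 × 1.469²/12 = 0.040156 kg·m²; I = I_cm + md² = 0.040156 + 0.2233 × 0.19790² = 0.048901 kg·m².
T = 2π√(0.048901/(0.2233 × 9.808 × 0.19790)) = 2.110 s.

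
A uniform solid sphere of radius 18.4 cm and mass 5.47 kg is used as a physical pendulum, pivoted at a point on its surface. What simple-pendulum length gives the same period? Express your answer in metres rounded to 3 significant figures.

0.258 m

The equivalent simple-pendulum length is L_eq = I/(md), where I is about the pivot and d = 0.1840 m.
I_cm = (2/5)mR² = 0.07408 kg·m², so I = I_cm + md² = 0.07408 + 0.1852 = 0.2593 kg·m².
L_eq = 0.2593/(5.47 × 0.1840) = 0.258 m.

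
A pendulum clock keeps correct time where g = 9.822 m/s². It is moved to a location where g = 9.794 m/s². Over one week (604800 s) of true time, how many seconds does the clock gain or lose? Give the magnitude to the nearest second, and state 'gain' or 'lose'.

The clock's period scales as T ∝ 1/√g, so T'/T = √(9.822/9.794) = 1.00143.
In 604800 s of true time the clock registers 604800/1.00143 = 603937.3 s, so it loses 863 s.

lose 863 s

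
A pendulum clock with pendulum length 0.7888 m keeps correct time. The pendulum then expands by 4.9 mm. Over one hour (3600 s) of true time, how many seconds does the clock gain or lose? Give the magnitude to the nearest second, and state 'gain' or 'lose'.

T ∝ √L, so T'/T = √(0.79370/0.7888) = 1.00310.
In 3600 s of true time the clock registers 3600/1.00310 = 3588.9 s, so it loses 11 s.

lose 11 s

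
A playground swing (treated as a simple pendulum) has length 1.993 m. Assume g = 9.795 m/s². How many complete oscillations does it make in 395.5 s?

139

T = 2π√(L/g) = 2π√(1.993/9.795) = 2.8342 s.
Number of complete oscillations = ⌊395.5/2.8342⌋ = ⌊139.55⌋ = 139.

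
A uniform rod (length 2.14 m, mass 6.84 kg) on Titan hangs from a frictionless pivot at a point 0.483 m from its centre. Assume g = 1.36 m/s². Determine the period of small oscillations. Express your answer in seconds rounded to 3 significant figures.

6.08 s

For a physical pendulum T = 2π√(I/(mgd)), with d = 0.4830 m from pivot to centre of mass.
I_cm = mL²/12 = 6.84 × 2.14²/12 = 2.610 kg·m²; I = I_cm + md² = 2.610 + 6.84 × 0.4830² = 4.206 kg·m².
T = 2π√(4.206/(6.84 × 1.36 × 0.4830)) = 6.08 s.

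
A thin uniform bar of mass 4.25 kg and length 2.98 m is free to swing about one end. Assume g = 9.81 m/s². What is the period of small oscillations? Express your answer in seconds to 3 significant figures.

2.83 s

For a physical pendulum T = 2π√(I/(mgd)), with d = 1.490 m from pivot to centre of mass.
I_cm = mL²/12 = 4.25 × 2.98²/12 = 3.145 kg·m²; I = I_cm + md² = 3.145 + 4.25 × 1.490² = 12.58 kg·m².
T = 2π√(12.58/(4.25 × 9.81 × 1.490)) = 2.83 s.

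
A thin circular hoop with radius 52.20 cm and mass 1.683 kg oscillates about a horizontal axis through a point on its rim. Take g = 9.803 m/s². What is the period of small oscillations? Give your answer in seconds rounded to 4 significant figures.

I_cm = mr² = 0.45859 kg·m². The pivot is at distance d = 0.5220 m from the centre of mass.
By the parallel-axis theorem, I = I_cm + md² = 0.45859 + 0.45859 = 0.91718 kg·m².
T = 2π√(I/(mgd)) = 2π√(0.91718/(1.683 × 9.803 × 0.5220)) = 2.050 s.

2.050 s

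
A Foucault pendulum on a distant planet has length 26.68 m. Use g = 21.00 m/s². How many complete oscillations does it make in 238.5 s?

T = 2π√(L/g) = 2π√(26.68/21.00) = 7.0821 s.
Number of complete oscillations = ⌊238.5/7.0821⌋ = ⌊33.676⌋ = 33.

33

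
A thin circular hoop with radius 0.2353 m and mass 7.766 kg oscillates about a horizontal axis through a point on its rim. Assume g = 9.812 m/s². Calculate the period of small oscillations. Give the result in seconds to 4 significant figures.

I_cm = mr² = 0.42997 kg·m². The pivot is at distance d = 0.2353 m from the centre of mass.
By the parallel-axis theorem, I = I_cm + md² = 0.42997 + 0.42997 = 0.85995 kg·m².
T = 2π√(I/(mgd)) = 2π√(0.85995/(7.766 × 9.812 × 0.2353)) = 1.376 s.

1.376 s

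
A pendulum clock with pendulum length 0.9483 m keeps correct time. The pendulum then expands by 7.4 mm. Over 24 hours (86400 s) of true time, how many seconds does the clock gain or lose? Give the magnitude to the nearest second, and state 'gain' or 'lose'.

lose 335 s

T ∝ √L, so T'/T = √(0.95570/0.9483) = 1.00389.
In 86400 s of true time the clock registers 86400/1.00389 = 86064.9 s, so it loses 335 s.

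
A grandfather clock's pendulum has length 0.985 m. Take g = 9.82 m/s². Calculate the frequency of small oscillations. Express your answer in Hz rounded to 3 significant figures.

0.503 Hz

T = 2π√(L/g) = 2π√(0.985/9.82) = 1.990 s, so f = 1/T = 0.503 Hz.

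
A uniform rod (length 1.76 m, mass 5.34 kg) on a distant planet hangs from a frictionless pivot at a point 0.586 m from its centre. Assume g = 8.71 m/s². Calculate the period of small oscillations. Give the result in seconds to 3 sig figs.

For a physical pendulum T = 2π√(I/(mgd)), with d = 0.5860 m from pivot to centre of mass.
I_cm = mL²/12 = 5.34 × 1.76²/12 = 1.378 kg·m²; I = I_cm + md² = 1.378 + 5.34 × 0.5860² = 3.212 kg·m².
T = 2π√(3.212/(5.34 × 8.71 × 0.5860)) = 2.16 s.

2.16 s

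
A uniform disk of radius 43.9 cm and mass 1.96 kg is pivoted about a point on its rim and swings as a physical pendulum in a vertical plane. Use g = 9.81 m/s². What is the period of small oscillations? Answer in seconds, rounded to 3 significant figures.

1.63 s

I_cm = ½mr² = 0.1889 kg·m². The pivot is at distance d = 0.439 m from the centre of mass.
By the parallel-axis theorem, I = I_cm + md² = 0.1889 + 0.3777 = 0.5666 kg·m².
T = 2π√(I/(mgd)) = 2π√(0.5666/(1.96 × 9.81 × 0.439)) = 1.63 s.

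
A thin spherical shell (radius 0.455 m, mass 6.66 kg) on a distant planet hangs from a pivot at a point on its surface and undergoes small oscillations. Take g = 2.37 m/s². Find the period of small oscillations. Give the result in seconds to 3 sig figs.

I_cm = (2/3)mr² = 0.9192 kg·m². The pivot is at distance d = 0.455 m from the centre of mass.
By the parallel-axis theorem, I = I_cm + md² = 0.9192 + 1.379 = 2.298 kg·m².
T = 2π√(I/(mgd)) = 2π√(2.298/(6.66 × 2.37 × 0.455)) = 3.55 s.

3.55 s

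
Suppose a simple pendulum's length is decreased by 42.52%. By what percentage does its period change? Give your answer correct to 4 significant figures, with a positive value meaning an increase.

-24.18%

T ∝ √L, so T'/T = √(0.57480) = 0.75816.
Percentage change in T = (0.75816 − 1) × 100% = -24.18%.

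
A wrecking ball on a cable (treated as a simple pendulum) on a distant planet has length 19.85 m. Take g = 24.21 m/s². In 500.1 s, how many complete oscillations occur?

T = 2π√(L/g) = 2π√(19.85/24.21) = 5.6894 s.
Number of complete oscillations = ⌊500.1/5.6894⌋ = ⌊87.901⌋ = 87.

87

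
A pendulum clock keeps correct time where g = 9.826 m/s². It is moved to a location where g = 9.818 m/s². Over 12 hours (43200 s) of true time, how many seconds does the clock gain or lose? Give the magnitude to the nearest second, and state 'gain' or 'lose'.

lose 18 s

The clock's period scales as T ∝ 1/√g, so T'/T = √(9.826/9.818) = 1.00041.
In 43200 s of true time the clock registers 43200/1.00041 = 43182.4 s, so it loses 18 s.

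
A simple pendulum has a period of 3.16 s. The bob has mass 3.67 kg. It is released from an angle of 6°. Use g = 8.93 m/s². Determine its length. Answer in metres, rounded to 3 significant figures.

From T = 2π√(L/g), L = gT²/(4π²) = 8.93 × 3.160²/(4π²) = 2.26 m.

2.26 m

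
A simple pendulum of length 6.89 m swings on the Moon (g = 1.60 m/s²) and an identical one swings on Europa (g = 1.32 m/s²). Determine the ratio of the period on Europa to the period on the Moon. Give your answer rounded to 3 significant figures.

1.10

T ∝ 1/√g, so T₂/T₁ = √(g₁/g₂) = √(1.60/1.32) = 1.10.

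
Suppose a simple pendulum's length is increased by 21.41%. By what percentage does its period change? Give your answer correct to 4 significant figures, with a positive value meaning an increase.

T ∝ √L, so T'/T = √(1.2141) = 1.1019.
Percentage change in T = (1.1019 − 1) × 100% = 10.19%.

10.19%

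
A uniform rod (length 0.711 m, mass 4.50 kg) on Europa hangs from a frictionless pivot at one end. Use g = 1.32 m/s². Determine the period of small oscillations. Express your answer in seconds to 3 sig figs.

For a physical pendulum T = 2π√(I/(mgd)), with d = 0.3555 m from pivot to centre of mass.
I_cm = mL²/12 = 4.50 × 0.711²/12 = 0.1896 kg·m²; I = I_cm + md² = 0.1896 + 4.50 × 0.3555² = 0.7583 kg·m².
T = 2π√(0.7583/(4.50 × 1.32 × 0.3555)) = 3.77 s.

3.77 s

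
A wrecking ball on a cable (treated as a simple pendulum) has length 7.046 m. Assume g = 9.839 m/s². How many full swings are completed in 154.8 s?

29

T = 2π√(L/g) = 2π√(7.046/9.839) = 5.3171 s.
Number of complete oscillations = ⌊154.8/5.3171⌋ = ⌊29.114⌋ = 29.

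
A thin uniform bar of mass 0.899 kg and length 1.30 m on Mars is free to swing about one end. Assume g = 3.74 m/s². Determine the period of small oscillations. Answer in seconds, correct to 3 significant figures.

For a physical pendulum T = 2π√(I/(mgd)), with d = 0.6500 m from pivot to centre of mass.
I_cm = mL²/12 = 0.899 × 1.30²/12 = 0.1266 kg·m²; I = I_cm + md² = 0.1266 + 0.899 × 0.6500² = 0.5064 kg·m².
T = 2π√(0.5064/(0.899 × 3.74 × 0.6500)) = 3.02 s.

3.02 s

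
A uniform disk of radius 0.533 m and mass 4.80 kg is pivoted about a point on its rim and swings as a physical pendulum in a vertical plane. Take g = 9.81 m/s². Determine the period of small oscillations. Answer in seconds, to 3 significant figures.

1.79 s

I_cm = ½mr² = 0.6818 kg·m². The pivot is at distance d = 0.533 m from the centre of mass.
By the parallel-axis theorem, I = I_cm + md² = 0.6818 + 1.364 = 2.045 kg·m².
T = 2π√(I/(mgd)) = 2π√(2.045/(4.80 × 9.81 × 0.533)) = 1.79 s.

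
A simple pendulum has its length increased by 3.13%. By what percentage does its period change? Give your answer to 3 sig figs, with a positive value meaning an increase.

T ∝ √L, so T'/T = √(1.031) = 1.016.
Percentage change in T = (1.016 − 1) × 100% = 1.55%.

1.55%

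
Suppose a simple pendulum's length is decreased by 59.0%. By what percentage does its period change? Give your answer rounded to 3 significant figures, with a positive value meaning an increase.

T ∝ √L, so T'/T = √(0.4100) = 0.6403.
Percentage change in T = (0.6403 − 1) × 100% = -36.0%.

-36.0%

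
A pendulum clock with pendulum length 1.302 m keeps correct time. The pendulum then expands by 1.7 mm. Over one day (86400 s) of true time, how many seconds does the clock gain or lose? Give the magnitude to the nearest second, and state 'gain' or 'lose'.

lose 56 s

T ∝ √L, so T'/T = √(1.30370/1.302) = 1.00065.
In 86400 s of true time the clock registers 86400/1.00065 = 86343.6 s, so it loses 56 s.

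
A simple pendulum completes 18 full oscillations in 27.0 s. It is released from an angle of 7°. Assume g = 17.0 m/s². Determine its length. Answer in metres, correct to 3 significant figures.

0.969 m

T = 27.0/18 = 1.500 s.
From T = 2π√(L/g), L = gT²/(4π²) = 17.0 × 1.500²/(4π²) = 0.969 m.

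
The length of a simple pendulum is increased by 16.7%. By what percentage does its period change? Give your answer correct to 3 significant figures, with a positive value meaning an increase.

8.03%

T ∝ √L, so T'/T = √(1.167) = 1.080.
Percentage change in T = (1.080 − 1) × 100% = 8.03%.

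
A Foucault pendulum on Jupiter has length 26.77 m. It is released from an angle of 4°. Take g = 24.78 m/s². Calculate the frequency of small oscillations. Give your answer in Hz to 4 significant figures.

0.1531 Hz

T = 2π√(L/g) = 2π√(26.77/24.78) = 6.5306 s, so f = 1/T = 0.1531 Hz.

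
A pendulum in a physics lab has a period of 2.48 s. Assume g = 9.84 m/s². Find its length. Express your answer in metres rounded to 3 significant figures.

1.53 m

From T = 2π√(L/g), L = gT²/(4π²) = 9.84 × 2.480²/(4π²) = 1.53 m.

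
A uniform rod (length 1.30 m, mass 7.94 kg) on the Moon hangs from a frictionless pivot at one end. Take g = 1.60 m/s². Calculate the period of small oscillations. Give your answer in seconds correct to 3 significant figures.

4.62 s

For a physical pendulum T = 2π√(I/(mgd)), with d = 0.6500 m from pivot to centre of mass.
I_cm = mL²/12 = 7.94 × 1.30²/12 = 1.118 kg·m²; I = I_cm + md² = 1.118 + 7.94 × 0.6500² = 4.473 kg·m².
T = 2π√(4.473/(7.94 × 1.60 × 0.6500)) = 4.62 s.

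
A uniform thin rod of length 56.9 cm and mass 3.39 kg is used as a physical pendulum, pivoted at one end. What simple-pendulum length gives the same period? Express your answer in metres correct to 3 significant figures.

The equivalent simple-pendulum length is L_eq = I/(md), where I is about the pivot and d = 0.2845 m.
I_cm = (1/12)mL² = 0.09146 kg·m², so I = I_cm + md² = 0.09146 + 0.2744 = 0.3658 kg·m².
L_eq = 0.3658/(3.39 × 0.2845) = 0.379 m.

0.379 m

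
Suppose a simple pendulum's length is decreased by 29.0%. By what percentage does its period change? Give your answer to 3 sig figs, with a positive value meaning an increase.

-15.7%

T ∝ √L, so T'/T = √(0.7100) = 0.8426.
Percentage change in T = (0.8426 − 1) × 100% = -15.7%.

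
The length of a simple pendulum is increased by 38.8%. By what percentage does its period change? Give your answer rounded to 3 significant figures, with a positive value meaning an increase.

17.8%

T ∝ √L, so T'/T = √(1.388) = 1.178.
Percentage change in T = (1.178 − 1) × 100% = 17.8%.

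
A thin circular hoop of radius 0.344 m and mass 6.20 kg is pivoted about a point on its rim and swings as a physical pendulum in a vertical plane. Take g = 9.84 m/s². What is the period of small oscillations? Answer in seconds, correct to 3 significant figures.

I_cm = mr² = 0.7337 kg·m². The pivot is at distance d = 0.344 m from the centre of mass.
By the parallel-axis theorem, I = I_cm + md² = 0.7337 + 0.7337 = 1.467 kg·m².
T = 2π√(I/(mgd)) = 2π√(1.467/(6.20 × 9.84 × 0.344)) = 1.66 s.

1.66 s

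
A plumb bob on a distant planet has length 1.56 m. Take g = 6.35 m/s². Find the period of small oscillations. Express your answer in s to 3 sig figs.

T = 2π√(L/g) = 2π√(1.56/6.35) = 2π × 0.4957 = 3.11 s.

3.11 s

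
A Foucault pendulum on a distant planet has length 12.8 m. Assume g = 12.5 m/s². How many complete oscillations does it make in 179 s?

T = 2π√(L/g) = 2π√(12.8/12.5) = 6.358 s.
Number of complete oscillations = ⌊179/6.358⌋ = ⌊28.15⌋ = 28.

28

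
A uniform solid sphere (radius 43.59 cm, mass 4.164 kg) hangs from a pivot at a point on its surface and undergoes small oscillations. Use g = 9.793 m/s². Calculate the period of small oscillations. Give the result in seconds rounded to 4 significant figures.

1.568 s

I_cm = (2/5)mr² = 0.31648 kg·m². The pivot is at distance d = 0.4359 m from the centre of mass.
By the parallel-axis theorem, I = I_cm + md² = 0.31648 + 0.79120 = 1.1077 kg·m².
T = 2π√(I/(mgd)) = 2π√(1.1077/(4.164 × 9.793 × 0.4359)) = 1.568 s.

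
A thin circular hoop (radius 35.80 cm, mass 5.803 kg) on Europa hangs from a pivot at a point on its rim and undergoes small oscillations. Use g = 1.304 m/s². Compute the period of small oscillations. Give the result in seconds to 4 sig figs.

I_cm = mr² = 0.74374 kg·m². The pivot is at distance d = 0.3580 m from the centre of mass.
By the parallel-axis theorem, I = I_cm + md² = 0.74374 + 0.74374 = 1.4875 kg·m².
T = 2π√(I/(mgd)) = 2π√(1.4875/(5.803 × 1.304 × 0.3580)) = 4.656 s.

4.656 s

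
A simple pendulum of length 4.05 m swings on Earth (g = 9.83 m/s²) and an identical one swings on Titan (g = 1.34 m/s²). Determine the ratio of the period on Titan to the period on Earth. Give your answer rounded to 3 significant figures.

2.71

T ∝ 1/√g, so T₂/T₁ = √(g₁/g₂) = √(9.83/1.34) = 2.71.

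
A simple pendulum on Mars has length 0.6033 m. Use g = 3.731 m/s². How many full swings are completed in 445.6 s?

176

T = 2π√(L/g) = 2π√(0.6033/3.731) = 2.5266 s.
Number of complete oscillations = ⌊445.6/2.5266⌋ = ⌊176.36⌋ = 176.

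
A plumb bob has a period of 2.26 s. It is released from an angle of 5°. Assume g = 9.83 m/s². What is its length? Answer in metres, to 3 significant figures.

1.27 m

From T = 2π√(L/g), L = gT²/(4π²) = 9.83 × 2.260²/(4π²) = 1.27 m.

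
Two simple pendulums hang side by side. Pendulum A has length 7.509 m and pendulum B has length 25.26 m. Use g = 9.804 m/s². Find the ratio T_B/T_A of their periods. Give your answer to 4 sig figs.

1.834

T ∝ √L, so T_B/T_A = √(L_B/L_A) = √(25.26/7.509) = 1.834.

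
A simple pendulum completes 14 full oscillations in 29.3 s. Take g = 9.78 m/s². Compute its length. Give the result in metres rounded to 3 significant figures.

T = 29.3/14 = 2.093 s.
From T = 2π√(L/g), L = gT²/(4π²) = 9.78 × 2.093²/(4π²) = 1.09 m.

1.09 m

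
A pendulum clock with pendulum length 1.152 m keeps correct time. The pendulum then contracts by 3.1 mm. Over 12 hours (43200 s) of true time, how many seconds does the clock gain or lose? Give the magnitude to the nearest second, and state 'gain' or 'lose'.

gain 58 s

T ∝ √L, so T'/T = √(1.14890/1.152) = 0.998654.
In 43200 s of true time the clock registers 43200/0.998654 = 43258.2 s, so it gains 58 s.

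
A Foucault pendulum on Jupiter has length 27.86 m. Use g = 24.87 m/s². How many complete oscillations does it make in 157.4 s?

23

T = 2π√(L/g) = 2π√(27.86/24.87) = 6.6502 s.
Number of complete oscillations = ⌊157.4/6.6502⌋ = ⌊23.669⌋ = 23.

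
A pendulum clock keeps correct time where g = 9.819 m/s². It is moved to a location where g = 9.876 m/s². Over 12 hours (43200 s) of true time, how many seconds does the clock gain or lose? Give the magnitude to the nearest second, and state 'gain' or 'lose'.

gain 125 s

The clock's period scales as T ∝ 1/√g, so T'/T = √(9.819/9.876) = 0.997110.
In 43200 s of true time the clock registers 43200/0.997110 = 43325.2 s, so it gains 125 s.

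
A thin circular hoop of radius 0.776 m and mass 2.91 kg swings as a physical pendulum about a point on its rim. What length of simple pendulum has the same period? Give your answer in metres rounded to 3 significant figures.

The equivalent simple-pendulum length is L_eq = I/(md), where I is about the pivot and d = 0.7760 m.
I_cm = mR² = 1.752 kg·m², so I = I_cm + md² = 1.752 + 1.752 = 3.505 kg·m².
L_eq = 3.505/(2.91 × 0.7760) = 1.55 m.

1.55 m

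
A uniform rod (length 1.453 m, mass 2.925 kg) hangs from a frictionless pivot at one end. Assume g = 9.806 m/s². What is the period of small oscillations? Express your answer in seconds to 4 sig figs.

For a physical pendulum T = 2π√(I/(mgd)), with d = 0.72650 m from pivot to centre of mass.
I_cm = mL²/12 = 2.925 × 1.453²/12 = 0.51461 kg·m²; I = I_cm + md² = 0.51461 + 2.925 × 0.72650² = 2.0584 kg·m².
T = 2π√(2.0584/(2.925 × 9.806 × 0.72650)) = 1.975 s.

1.975 s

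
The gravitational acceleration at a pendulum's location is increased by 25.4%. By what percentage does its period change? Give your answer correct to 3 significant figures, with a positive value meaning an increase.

T ∝ 1/√g, so T'/T = 1/√(1.254) = 0.8930.
Percentage change in T = (0.8930 − 1) × 100% = -10.7%.

-10.7%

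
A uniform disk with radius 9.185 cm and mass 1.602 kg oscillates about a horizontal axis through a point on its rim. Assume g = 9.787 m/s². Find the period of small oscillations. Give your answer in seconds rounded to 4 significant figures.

I_cm = ½mr² = 0.0067576 kg·m². The pivot is at distance d = 0.09185 m from the centre of mass.
By the parallel-axis theorem, I = I_cm + md² = 0.0067576 + 0.013515 = 0.020273 kg·m².
T = 2π√(I/(mgd)) = 2π√(0.020273/(1.602 × 9.787 × 0.09185)) = 0.7455 s.

0.7455 s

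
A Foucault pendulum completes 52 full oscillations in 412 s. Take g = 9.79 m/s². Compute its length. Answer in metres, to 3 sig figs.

15.6 m

T = 412/52 = 7.923 s.
From T = 2π√(L/g), L = gT²/(4π²) = 9.79 × 7.923²/(4π²) = 15.6 m.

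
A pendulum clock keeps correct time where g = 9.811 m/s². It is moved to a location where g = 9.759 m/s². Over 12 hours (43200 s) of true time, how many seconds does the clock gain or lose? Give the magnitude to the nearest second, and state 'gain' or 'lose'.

The clock's period scales as T ∝ 1/√g, so T'/T = √(9.811/9.759) = 1.00266.
In 43200 s of true time the clock registers 43200/1.00266 = 43085.4 s, so it loses 115 s.

lose 115 s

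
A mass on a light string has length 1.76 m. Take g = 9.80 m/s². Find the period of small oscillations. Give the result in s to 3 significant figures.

T = 2π√(L/g) = 2π√(1.76/9.80) = 2π × 0.4238 = 2.66 s.

2.66 s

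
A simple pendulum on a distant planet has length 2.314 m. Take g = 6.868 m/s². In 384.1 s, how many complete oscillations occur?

105

T = 2π√(L/g) = 2π√(2.314/6.868) = 3.6471 s.
Number of complete oscillations = ⌊384.1/3.6471⌋ = ⌊105.32⌋ = 105.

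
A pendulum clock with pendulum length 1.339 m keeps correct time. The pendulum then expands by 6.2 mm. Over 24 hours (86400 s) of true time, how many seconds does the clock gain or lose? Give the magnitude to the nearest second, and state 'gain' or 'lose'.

T ∝ √L, so T'/T = √(1.34520/1.339) = 1.00231.
In 86400 s of true time the clock registers 86400/1.00231 = 86200.7 s, so it loses 199 s.

lose 199 s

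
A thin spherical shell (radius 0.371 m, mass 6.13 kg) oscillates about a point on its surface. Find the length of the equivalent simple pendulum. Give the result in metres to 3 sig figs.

The equivalent simple-pendulum length is L_eq = I/(md), where I is about the pivot and d = 0.3710 m.
I_cm = (2/3)mR² = 0.5625 kg·m², so I = I_cm + md² = 0.5625 + 0.8437 = 1.406 kg·m².
L_eq = 1.406/(6.13 × 0.3710) = 0.618 m.

0.618 m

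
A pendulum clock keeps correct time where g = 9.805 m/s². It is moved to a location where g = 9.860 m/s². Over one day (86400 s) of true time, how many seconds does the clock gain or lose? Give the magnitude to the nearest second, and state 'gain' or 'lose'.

gain 242 s

The clock's period scales as T ∝ 1/√g, so T'/T = √(9.805/9.860) = 0.997207.
In 86400 s of true time the clock registers 86400/0.997207 = 86642.0 s, so it gains 242 s.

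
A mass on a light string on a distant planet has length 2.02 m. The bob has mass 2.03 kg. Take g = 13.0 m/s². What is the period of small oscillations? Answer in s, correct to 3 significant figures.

2.48 s

T = 2π√(L/g) = 2π√(2.02/13.0) = 2π × 0.3942 = 2.48 s.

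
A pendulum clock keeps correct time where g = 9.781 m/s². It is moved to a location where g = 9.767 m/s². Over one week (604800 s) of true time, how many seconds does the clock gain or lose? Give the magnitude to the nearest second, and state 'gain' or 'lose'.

The clock's period scales as T ∝ 1/√g, so T'/T = √(9.781/9.767) = 1.00072.
In 604800 s of true time the clock registers 604800/1.00072 = 604367.0 s, so it loses 433 s.

lose 433 s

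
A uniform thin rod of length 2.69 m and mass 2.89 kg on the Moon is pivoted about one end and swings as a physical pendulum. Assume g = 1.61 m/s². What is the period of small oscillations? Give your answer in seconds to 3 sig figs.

6.63 s

For a physical pendulum T = 2π√(I/(mgd)), with d = 1.345 m from pivot to centre of mass.
I_cm = mL²/12 = 2.89 × 2.69²/12 = 1.743 kg·m²; I = I_cm + md² = 1.743 + 2.89 × 1.345² = 6.971 kg·m².
T = 2π√(6.971/(2.89 × 1.61 × 1.345)) = 6.63 s.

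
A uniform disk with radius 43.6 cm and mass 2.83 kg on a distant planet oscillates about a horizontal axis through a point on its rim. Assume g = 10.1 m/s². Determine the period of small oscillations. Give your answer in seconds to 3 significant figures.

1.60 s

I_cm = ½mr² = 0.2690 kg·m². The pivot is at distance d = 0.436 m from the centre of mass.
By the parallel-axis theorem, I = I_cm + md² = 0.2690 + 0.5380 = 0.8070 kg·m².
T = 2π√(I/(mgd)) = 2π√(0.8070/(2.83 × 10.1 × 0.436)) = 1.60 s.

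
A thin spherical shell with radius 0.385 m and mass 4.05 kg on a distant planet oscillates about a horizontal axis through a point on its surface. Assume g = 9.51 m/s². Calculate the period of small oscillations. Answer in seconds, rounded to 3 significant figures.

I_cm = (2/3)mr² = 0.4002 kg·m². The pivot is at distance d = 0.385 m from the centre of mass.
By the parallel-axis theorem, I = I_cm + md² = 0.4002 + 0.6003 = 1.001 kg·m².
T = 2π√(I/(mgd)) = 2π√(1.001/(4.05 × 9.51 × 0.385)) = 1.63 s.

1.63 s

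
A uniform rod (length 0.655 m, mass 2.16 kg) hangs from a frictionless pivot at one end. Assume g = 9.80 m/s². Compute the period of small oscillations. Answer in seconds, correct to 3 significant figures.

1.33 s

For a physical pendulum T = 2π√(I/(mgd)), with d = 0.3275 m from pivot to centre of mass.
I_cm = mL²/12 = 2.16 × 0.655²/12 = 0.07722 kg·m²; I = I_cm + md² = 0.07722 + 2.16 × 0.3275² = 0.3089 kg·m².
T = 2π√(0.3089/(2.16 × 9.80 × 0.3275)) = 1.33 s.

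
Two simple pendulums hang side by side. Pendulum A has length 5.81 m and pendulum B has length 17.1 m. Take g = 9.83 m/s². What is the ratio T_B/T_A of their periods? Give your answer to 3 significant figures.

1.72

T ∝ √L, so T_B/T_A = √(L_B/L_A) = √(17.1/5.81) = 1.72.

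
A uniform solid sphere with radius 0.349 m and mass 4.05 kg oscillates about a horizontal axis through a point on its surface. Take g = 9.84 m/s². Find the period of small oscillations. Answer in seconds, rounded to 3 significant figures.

1.40 s

I_cm = (2/5)mr² = 0.1973 kg·m². The pivot is at distance d = 0.349 m from the centre of mass.
By the parallel-axis theorem, I = I_cm + md² = 0.1973 + 0.4933 = 0.6906 kg·m².
T = 2π√(I/(mgd)) = 2π√(0.6906/(4.05 × 9.84 × 0.349)) = 1.40 s.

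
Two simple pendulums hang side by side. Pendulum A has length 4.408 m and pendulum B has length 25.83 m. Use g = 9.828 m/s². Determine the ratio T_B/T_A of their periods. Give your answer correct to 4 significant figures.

T ∝ √L, so T_B/T_A = √(L_B/L_A) = √(25.83/4.408) = 2.421.

2.421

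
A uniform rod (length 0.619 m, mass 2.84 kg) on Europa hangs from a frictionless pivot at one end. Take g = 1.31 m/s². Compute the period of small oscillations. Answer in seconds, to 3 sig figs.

3.53 s

For a physical pendulum T = 2π√(I/(mgd)), with d = 0.3095 m from pivot to centre of mass.
I_cm = mL²/12 = 2.84 × 0.619²/12 = 0.09068 kg·m²; I = I_cm + md² = 0.09068 + 2.84 × 0.3095² = 0.3627 kg·m².
T = 2π√(0.3627/(2.84 × 1.31 × 0.3095)) = 3.53 s.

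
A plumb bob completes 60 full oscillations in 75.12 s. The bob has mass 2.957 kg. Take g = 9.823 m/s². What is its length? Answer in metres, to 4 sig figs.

0.3900 m

T = 75.12/60 = 1.2520 s.
From T = 2π√(L/g), L = gT²/(4π²) = 9.823 × 1.2520²/(4π²) = 0.3900 m.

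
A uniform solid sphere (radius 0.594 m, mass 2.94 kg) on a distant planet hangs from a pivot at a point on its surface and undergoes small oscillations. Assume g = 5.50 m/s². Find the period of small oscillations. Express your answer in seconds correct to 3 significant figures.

2.44 s

I_cm = (2/5)mr² = 0.4149 kg·m². The pivot is at distance d = 0.594 m from the centre of mass.
By the parallel-axis theorem, I = I_cm + md² = 0.4149 + 1.037 = 1.452 kg·m².
T = 2π√(I/(mgd)) = 2π√(1.452/(2.94 × 5.50 × 0.594)) = 2.44 s.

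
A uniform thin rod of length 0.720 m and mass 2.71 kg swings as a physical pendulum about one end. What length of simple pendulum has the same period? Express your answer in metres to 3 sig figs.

The equivalent simple-pendulum length is L_eq = I/(md), where I is about the pivot and d = 0.3600 m.
I_cm = (1/12)mL² = 0.1171 kg·m², so I = I_cm + md² = 0.1171 + 0.3512 = 0.4683 kg·m².
L_eq = 0.4683/(2.71 × 0.3600) = 0.480 m.

0.480 m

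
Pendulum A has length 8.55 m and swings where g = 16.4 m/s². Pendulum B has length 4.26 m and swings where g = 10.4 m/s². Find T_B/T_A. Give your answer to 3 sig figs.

T = 2π√(L/g), so T_B/T_A = √((L_B/g_B)/(L_A/g_A)) = √((4.26/10.4)/(8.55/16.4)) = 0.886.

0.886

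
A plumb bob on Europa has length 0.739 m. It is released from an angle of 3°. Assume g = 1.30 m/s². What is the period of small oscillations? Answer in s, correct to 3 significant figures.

T = 2π√(L/g) = 2π√(0.739/1.30) = 2π × 0.7540 = 4.74 s.

4.74 s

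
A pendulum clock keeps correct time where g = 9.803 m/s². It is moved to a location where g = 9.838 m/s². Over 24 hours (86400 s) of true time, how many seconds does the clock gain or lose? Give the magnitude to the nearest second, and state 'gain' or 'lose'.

gain 154 s

The clock's period scales as T ∝ 1/√g, so T'/T = √(9.803/9.838) = 0.998220.
In 86400 s of true time the clock registers 86400/0.998220 = 86554.1 s, so it gains 154 s.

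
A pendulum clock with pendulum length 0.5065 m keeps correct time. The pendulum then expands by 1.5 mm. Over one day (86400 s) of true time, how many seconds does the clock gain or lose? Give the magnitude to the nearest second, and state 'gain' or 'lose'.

T ∝ √L, so T'/T = √(0.50800/0.5065) = 1.00148.
In 86400 s of true time the clock registers 86400/1.00148 = 86272.3 s, so it loses 128 s.

lose 128 s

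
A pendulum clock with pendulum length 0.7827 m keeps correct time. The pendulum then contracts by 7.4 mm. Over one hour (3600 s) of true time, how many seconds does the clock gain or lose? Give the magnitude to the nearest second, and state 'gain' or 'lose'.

gain 17 s

T ∝ √L, so T'/T = √(0.77530/0.7827) = 0.995262.
In 3600 s of true time the clock registers 3600/0.995262 = 3617.1 s, so it gains 17 s.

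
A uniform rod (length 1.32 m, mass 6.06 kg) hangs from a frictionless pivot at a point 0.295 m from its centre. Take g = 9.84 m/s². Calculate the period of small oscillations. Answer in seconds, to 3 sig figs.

1.78 s

For a physical pendulum T = 2π√(I/(mgd)), with d = 0.2950 m from pivot to centre of mass.
I_cm = mL²/12 = 6.06 × 1.32²/12 = 0.8799 kg·m²; I = I_cm + md² = 0.8799 + 6.06 × 0.2950² = 1.407 kg·m².
T = 2π√(1.407/(6.06 × 9.84 × 0.2950)) = 1.78 s.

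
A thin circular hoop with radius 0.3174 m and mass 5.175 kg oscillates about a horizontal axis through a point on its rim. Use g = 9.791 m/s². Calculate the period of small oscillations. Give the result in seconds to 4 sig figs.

I_cm = mr² = 0.52134 kg·m². The pivot is at distance d = 0.3174 m from the centre of mass.
By the parallel-axis theorem, I = I_cm + md² = 0.52134 + 0.52134 = 1.0427 kg·m².
T = 2π√(I/(mgd)) = 2π√(1.0427/(5.175 × 9.791 × 0.3174)) = 1.600 s.

1.600 s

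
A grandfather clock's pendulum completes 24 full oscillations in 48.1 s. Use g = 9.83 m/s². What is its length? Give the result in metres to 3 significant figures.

1.00 m

T = 48.1/24 = 2.004 s.
From T = 2π√(L/g), L = gT²/(4π²) = 9.83 × 2.004²/(4π²) = 1.00 m.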